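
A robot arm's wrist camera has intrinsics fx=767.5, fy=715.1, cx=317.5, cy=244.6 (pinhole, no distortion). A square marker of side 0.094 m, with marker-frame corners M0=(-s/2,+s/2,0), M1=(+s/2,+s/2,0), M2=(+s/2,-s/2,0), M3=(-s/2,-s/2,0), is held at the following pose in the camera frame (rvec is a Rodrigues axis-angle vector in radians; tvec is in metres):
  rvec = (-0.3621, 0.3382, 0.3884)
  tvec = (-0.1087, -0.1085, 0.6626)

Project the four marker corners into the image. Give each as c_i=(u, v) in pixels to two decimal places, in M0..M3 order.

Intrinsics K: fx=767.5, fy=715.1, cx=317.5, cy=244.6
Marker side s = 0.094 m; corners in marker frame (Z=0):
  M0 = (-0.0470, +0.0470, 0)
  M1 = (+0.0470, +0.0470, 0)
  M2 = (+0.0470, -0.0470, 0)
  M3 = (-0.0470, -0.0470, 0)
rvec = (-0.3621, 0.3382, 0.3884), |rvec| = θ = 0.62956 rad = 36.071°
Rodrigues: sinθ=0.58879, 1−cosθ=0.19172; R = I + sinθ·[k]× + (1−cosθ)·[k]×²:
    [+0.87171 -0.42248 +0.24827]
    [+0.30401 +0.86361 +0.40219]
    [-0.38433 -0.27511 +0.88125]
t = (-0.1087, -0.1085, 0.6626) m
M0: Pc = R·M0+t = (-0.16953, -0.08220, +0.66773); u = 767.5·(-0.16953)/0.66773 + 317.5 = 122.6439, v = 715.1·(-0.08220)/0.66773 + 244.6 = 156.5702
M1: Pc = R·M1+t = (-0.08759, -0.05362, +0.63161); u = 767.5·(-0.08759)/0.63161 + 317.5 = 211.0688, v = 715.1·(-0.05362)/0.63161 + 244.6 = 183.8898
M2: Pc = R·M2+t = (-0.04787, -0.13480, +0.65747); u = 767.5·(-0.04787)/0.65747 + 317.5 = 261.6148, v = 715.1·(-0.13480)/0.65747 + 244.6 = 97.9823
M3: Pc = R·M3+t = (-0.12981, -0.16338, +0.69359); u = 767.5·(-0.12981)/0.69359 + 317.5 = 173.8541, v = 715.1·(-0.16338)/0.69359 + 244.6 = 76.1559

c0=(122.64, 156.57) c1=(211.07, 183.89) c2=(261.61, 97.98) c3=(173.85, 76.16)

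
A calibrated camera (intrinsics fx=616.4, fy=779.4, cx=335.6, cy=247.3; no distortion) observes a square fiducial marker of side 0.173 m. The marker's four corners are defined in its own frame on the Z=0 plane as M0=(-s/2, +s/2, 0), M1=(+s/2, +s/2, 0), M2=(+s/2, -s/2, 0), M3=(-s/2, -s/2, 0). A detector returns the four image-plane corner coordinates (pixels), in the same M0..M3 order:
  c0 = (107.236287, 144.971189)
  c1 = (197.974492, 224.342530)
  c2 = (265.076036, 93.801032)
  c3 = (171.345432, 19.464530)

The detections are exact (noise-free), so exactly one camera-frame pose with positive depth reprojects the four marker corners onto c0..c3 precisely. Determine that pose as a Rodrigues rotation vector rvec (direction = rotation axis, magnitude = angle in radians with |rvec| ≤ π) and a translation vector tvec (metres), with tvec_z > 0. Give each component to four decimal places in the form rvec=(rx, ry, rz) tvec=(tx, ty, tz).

Intrinsics K: fx=616.4, fy=779.4, cx=335.6, cy=247.3
Marker side s = 0.173 m; corners in marker frame (Z=0):
  M0 = (-0.0865, +0.0865, 0)
  M1 = (+0.0865, +0.0865, 0)
  M2 = (+0.0865, -0.0865, 0)
  M3 = (-0.0865, -0.0865, 0)
Detected image corners:
  c0 = (107.236287, 144.971189) px
  c1 = (197.974492, 224.342530) px
  c2 = (265.076036, 93.801032) px
  c3 = (171.345432, 19.464530) px
Planar DLT: solve 8×8 A·h = b for H (H[2,2]=1):
  H  [+488.96989 -375.68606 +184.40649]
  H  [+415.52803 +741.90840 +119.95334]
  H  [-0.23820 +0.01811 +1.00000]
B = K⁻¹H; ‖b₁‖=1.130980, ‖b₂‖=1.130980; λ = 2/(‖b₁‖+‖b₂‖) = 0.884189, sign → tz>0 ⇒ λ=+0.884189
r₁ = λ·B[:,0] = (+0.81606,+0.53822,-0.21061); r₂ = λ·B[:,1] = (-0.54762,+0.83658,+0.01601)
r₃ = r₁×r₂ = (+0.18481,+0.10227,+0.97744); SVD([r₁ r₂ r₃]) → R = UVᵀ:
  R  [+0.81606 -0.54762 +0.18481]
  R  [+0.53822 +0.83658 +0.10227]
  R  [-0.21061 +0.01601 +0.97744]
t = (-0.21688, -0.14447, +0.88419) m
tr R = 2.630080; θ = arccos((tr R − 1)/2) = 0.617998 rad = 35.409°
axis k = ((R−Rᵀ)₃₂, (R−Rᵀ)₁₃, (R−Rᵀ)₂₁) / (2 sinθ) = (-0.074436, +0.341229, +0.937028)
rvec = θ·k = (-0.046001, +0.210879, +0.579082)

rvec=(-0.0460, 0.2109, 0.5791) tvec=(-0.2169, -0.1445, 0.8842)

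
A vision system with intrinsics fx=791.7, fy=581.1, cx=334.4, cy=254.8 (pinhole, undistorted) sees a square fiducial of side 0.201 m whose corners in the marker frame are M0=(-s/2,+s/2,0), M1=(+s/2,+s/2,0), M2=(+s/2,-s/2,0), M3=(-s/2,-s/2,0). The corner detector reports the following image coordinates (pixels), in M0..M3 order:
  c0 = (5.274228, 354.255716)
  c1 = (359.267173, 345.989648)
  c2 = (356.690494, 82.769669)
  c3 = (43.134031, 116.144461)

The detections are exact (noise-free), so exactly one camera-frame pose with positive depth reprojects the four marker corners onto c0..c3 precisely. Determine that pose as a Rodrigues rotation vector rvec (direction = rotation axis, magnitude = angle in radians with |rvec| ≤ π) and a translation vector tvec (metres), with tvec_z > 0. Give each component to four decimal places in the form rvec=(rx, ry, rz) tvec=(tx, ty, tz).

rvec=(-0.2816, 0.2544, -0.0347) tvec=(-0.0848, -0.0284, 0.4419)

Intrinsics K: fx=791.7, fy=581.1, cx=334.4, cy=254.8
Marker side s = 0.201 m; corners in marker frame (Z=0):
  M0 = (-0.1005, +0.1005, 0)
  M1 = (+0.1005, +0.1005, 0)
  M2 = (+0.1005, -0.1005, 0)
  M3 = (-0.1005, -0.1005, 0)
Detected image corners:
  c0 = (5.274228, 354.255716) px
  c1 = (359.267173, 345.989648) px
  c2 = (356.690494, 82.769669) px
  c3 = (43.134031, 116.144461) px
Planar DLT: solve 8×8 A·h = b for H (H[2,2]=1):
  H  [+1548.92421 -214.07767 +182.41297]
  H  [-231.37160 +1101.60249 +217.40747]
  H  [-0.55083 -0.63185 +1.00000]
B = K⁻¹H; ‖b₁‖=2.262780, ‖b₂‖=2.262780; λ = 2/(‖b₁‖+‖b₂‖) = 0.441934, sign → tz>0 ⇒ λ=+0.441934
r₁ = λ·B[:,0] = (+0.96744,-0.06922,-0.24343); r₂ = λ·B[:,1] = (-0.00156,+0.96022,-0.27923)
r₃ = r₁×r₂ = (+0.25308,+0.27052,+0.92885); SVD([r₁ r₂ r₃]) → R = UVᵀ:
  R  [+0.96744 -0.00156 +0.25308]
  R  [-0.06922 +0.96022 +0.27052]
  R  [-0.24343 -0.27923 +0.92885]
t = (-0.08484, -0.02844, +0.44193) m
tr R = 2.856521; θ = arccos((tr R − 1)/2) = 0.381089 rad = 21.835°
axis k = ((R−Rᵀ)₃₂, (R−Rᵀ)₁₃, (R−Rᵀ)₂₁) / (2 sinθ) = (-0.739057, +0.667473, -0.090965)
rvec = θ·k = (-0.281646, +0.254366, -0.034666)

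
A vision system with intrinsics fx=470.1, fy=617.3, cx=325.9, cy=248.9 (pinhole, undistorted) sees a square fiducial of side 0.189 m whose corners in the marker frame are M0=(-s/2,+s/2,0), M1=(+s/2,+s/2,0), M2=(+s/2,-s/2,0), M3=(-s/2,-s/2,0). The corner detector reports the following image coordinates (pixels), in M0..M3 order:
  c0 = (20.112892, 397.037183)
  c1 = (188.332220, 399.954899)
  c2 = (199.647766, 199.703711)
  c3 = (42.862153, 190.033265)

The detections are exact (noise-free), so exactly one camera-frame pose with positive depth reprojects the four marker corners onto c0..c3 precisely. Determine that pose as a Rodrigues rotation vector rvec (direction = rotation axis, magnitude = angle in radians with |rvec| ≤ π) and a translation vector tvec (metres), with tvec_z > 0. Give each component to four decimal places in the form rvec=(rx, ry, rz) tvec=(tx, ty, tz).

Intrinsics K: fx=470.1, fy=617.3, cx=325.9, cy=248.9
Marker side s = 0.189 m; corners in marker frame (Z=0):
  M0 = (-0.0945, +0.0945, 0)
  M1 = (+0.0945, +0.0945, 0)
  M2 = (+0.0945, -0.0945, 0)
  M3 = (-0.0945, -0.0945, 0)
Detected image corners:
  c0 = (20.112892, 397.037183) px
  c1 = (188.332220, 399.954899) px
  c2 = (199.647766, 199.703711) px
  c3 = (42.862153, 190.033265) px
Planar DLT: solve 8×8 A·h = b for H (H[2,2]=1):
  H  [+879.80363 -129.35364 +114.45359]
  H  [+89.18852 +972.42724 +293.34381]
  H  [+0.18636 -0.35274 +1.00000]
B = K⁻¹H; ‖b₁‖=1.753636, ‖b₂‖=1.753636; λ = 2/(‖b₁‖+‖b₂‖) = 0.570244, sign → tz>0 ⇒ λ=+0.570244
r₁ = λ·B[:,0] = (+0.99355,+0.03954,+0.10627); r₂ = λ·B[:,1] = (-0.01746,+0.97940,-0.20115)
r₃ = r₁×r₂ = (-0.11204,+0.19800,+0.97378); SVD([r₁ r₂ r₃]) → R = UVᵀ:
  R  [+0.99355 -0.01746 -0.11204]
  R  [+0.03954 +0.97940 +0.19800]
  R  [+0.10627 -0.20115 +0.97378]
t = (-0.25649, +0.04106, +0.57024) m
tr R = 2.946734; θ = arccos((tr R − 1)/2) = 0.231309 rad = 13.253°
axis k = ((R−Rᵀ)₃₂, (R−Rᵀ)₁₃, (R−Rᵀ)₂₁) / (2 sinθ) = (-0.870539, -0.476137, +0.124319)
rvec = θ·k = (-0.201364, -0.110135, +0.028756)

rvec=(-0.2014, -0.1101, 0.0288) tvec=(-0.2565, 0.0411, 0.5702)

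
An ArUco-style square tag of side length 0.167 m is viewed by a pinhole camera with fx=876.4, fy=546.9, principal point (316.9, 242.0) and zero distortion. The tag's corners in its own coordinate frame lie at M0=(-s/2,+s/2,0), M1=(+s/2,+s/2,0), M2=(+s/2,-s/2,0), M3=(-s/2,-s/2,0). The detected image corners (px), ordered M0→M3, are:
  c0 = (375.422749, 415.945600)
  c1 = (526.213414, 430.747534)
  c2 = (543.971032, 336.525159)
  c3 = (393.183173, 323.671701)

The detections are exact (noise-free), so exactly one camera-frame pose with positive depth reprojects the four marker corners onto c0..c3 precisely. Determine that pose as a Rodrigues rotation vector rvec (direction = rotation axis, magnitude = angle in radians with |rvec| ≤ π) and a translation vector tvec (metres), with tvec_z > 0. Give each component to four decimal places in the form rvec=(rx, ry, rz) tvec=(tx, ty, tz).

rvec=(-0.0215, 0.1193, 0.1200) tvec=(0.1581, 0.2401, 0.9757)

Intrinsics K: fx=876.4, fy=546.9, cx=316.9, cy=242.0
Marker side s = 0.167 m; corners in marker frame (Z=0):
  M0 = (-0.0835, +0.0835, 0)
  M1 = (+0.0835, +0.0835, 0)
  M2 = (+0.0835, -0.0835, 0)
  M3 = (-0.0835, -0.0835, 0)
Detected image corners:
  c0 = (375.422749, 415.945600) px
  c1 = (526.213414, 430.747534) px
  c2 = (543.971032, 336.525159) px
  c3 = (393.183173, 323.671701) px
Planar DLT: solve 8×8 A·h = b for H (H[2,2]=1):
  H  [+846.40556 -113.04982 +458.93433]
  H  [+36.47189 +552.81474 +376.59470]
  H  [-0.12296 -0.01459 +1.00000]
B = K⁻¹H; ‖b₁‖=1.024872, ‖b₂‖=1.024872; λ = 2/(‖b₁‖+‖b₂‖) = 0.975732, sign → tz>0 ⇒ λ=+0.975732
r₁ = λ·B[:,0] = (+0.98572,+0.11816,-0.11998); r₂ = λ·B[:,1] = (-0.12071,+0.99259,-0.01424)
r₃ = r₁×r₂ = (+0.11740,+0.02852,+0.99267); SVD([r₁ r₂ r₃]) → R = UVᵀ:
  R  [+0.98572 -0.12071 +0.11740]
  R  [+0.11816 +0.99259 +0.02852]
  R  [-0.11998 -0.01424 +0.99267]
t = (+0.15813, +0.24013, +0.97573) m
tr R = 2.970980; θ = arccos((tr R − 1)/2) = 0.170559 rad = 9.772°
axis k = ((R−Rᵀ)₃₂, (R−Rᵀ)₁₃, (R−Rᵀ)₂₁) / (2 sinθ) = (-0.125953, +0.699272, +0.703673)
rvec = θ·k = (-0.021482, +0.119267, +0.120017)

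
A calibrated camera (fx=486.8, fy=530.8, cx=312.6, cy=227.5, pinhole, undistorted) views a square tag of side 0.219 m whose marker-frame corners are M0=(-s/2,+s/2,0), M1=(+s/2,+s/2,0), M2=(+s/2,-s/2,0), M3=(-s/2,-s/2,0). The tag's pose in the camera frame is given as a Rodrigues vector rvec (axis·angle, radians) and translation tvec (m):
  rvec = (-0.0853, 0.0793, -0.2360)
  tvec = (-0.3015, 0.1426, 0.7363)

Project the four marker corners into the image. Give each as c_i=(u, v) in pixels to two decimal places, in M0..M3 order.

Intrinsics K: fx=486.8, fy=530.8, cx=312.6, cy=227.5
Marker side s = 0.219 m; corners in marker frame (Z=0):
  M0 = (-0.1095, +0.1095, 0)
  M1 = (+0.1095, +0.1095, 0)
  M2 = (+0.1095, -0.1095, 0)
  M3 = (-0.1095, -0.1095, 0)
rvec = (-0.0853, 0.0793, -0.2360), |rvec| = θ = 0.26317 rad = 15.079°
Rodrigues: sinθ=0.26015, 1−cosθ=0.03443; R = I + sinθ·[k]× + (1−cosθ)·[k]×²:
    [+0.96919 +0.22992 +0.08840]
    [-0.23665 +0.96870 +0.07502]
    [-0.06838 -0.09362 +0.99326]
t = (-0.3015, 0.1426, 0.7363) m
M0: Pc = R·M0+t = (-0.38245, +0.27459, +0.73354); u = 486.8·(-0.38245)/0.73354 + 312.6 = 58.7933, v = 530.8·(+0.27459)/0.73354 + 227.5 = 426.1948
M1: Pc = R·M1+t = (-0.17020, +0.22276, +0.71856); u = 486.8·(-0.17020)/0.71856 + 312.6 = 197.2970, v = 530.8·(+0.22276)/0.71856 + 227.5 = 392.0520
M2: Pc = R·M2+t = (-0.22055, +0.01061, +0.73906); u = 486.8·(-0.22055)/0.73906 + 312.6 = 167.3297, v = 530.8·(+0.01061)/0.73906 + 227.5 = 235.1237
M3: Pc = R·M3+t = (-0.43280, +0.06244, +0.75404); u = 486.8·(-0.43280)/0.75404 + 312.6 = 33.1872, v = 530.8·(+0.06244)/0.75404 + 227.5 = 271.4547

c0=(58.79, 426.19) c1=(197.30, 392.05) c2=(167.33, 235.12) c3=(33.19, 271.45)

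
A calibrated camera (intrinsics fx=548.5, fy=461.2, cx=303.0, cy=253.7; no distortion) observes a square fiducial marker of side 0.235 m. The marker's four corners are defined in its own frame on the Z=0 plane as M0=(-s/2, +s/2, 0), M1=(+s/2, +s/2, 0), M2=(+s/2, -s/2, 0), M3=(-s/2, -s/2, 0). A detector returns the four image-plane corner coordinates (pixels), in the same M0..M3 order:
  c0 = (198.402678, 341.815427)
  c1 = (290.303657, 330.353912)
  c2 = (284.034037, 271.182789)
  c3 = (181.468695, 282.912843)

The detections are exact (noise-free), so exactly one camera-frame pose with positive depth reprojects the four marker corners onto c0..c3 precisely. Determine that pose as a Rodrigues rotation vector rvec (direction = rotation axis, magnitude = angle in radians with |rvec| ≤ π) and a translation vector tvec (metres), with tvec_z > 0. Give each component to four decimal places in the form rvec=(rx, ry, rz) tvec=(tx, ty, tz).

Intrinsics K: fx=548.5, fy=461.2, cx=303.0, cy=253.7
Marker side s = 0.235 m; corners in marker frame (Z=0):
  M0 = (-0.1175, +0.1175, 0)
  M1 = (+0.1175, +0.1175, 0)
  M2 = (+0.1175, -0.1175, 0)
  M3 = (-0.1175, -0.1175, 0)
Detected image corners:
  c0 = (198.402678, 341.815427) px
  c1 = (290.303657, 330.353912) px
  c2 = (284.034037, 271.182789) px
  c3 = (181.468695, 282.912843) px
Planar DLT: solve 8×8 A·h = b for H (H[2,2]=1):
  H  [+429.39204 +158.50592 +239.26827]
  H  [-27.65149 +391.72012 +308.10763]
  H  [+0.07066 +0.45829 +1.00000]
B = K⁻¹H; ‖b₁‖=0.753671, ‖b₂‖=0.753671; λ = 2/(‖b₁‖+‖b₂‖) = 1.326839, sign → tz>0 ⇒ λ=+1.326839
r₁ = λ·B[:,0] = (+0.98692,-0.13112,+0.09375); r₂ = λ·B[:,1] = (+0.04752,+0.79246,+0.60807)
r₃ = r₁×r₂ = (-0.15403,-0.59566,+0.78833); SVD([r₁ r₂ r₃]) → R = UVᵀ:
  R  [+0.98692 +0.04752 -0.15403]
  R  [-0.13112 +0.79246 -0.59566]
  R  [+0.09375 +0.60807 +0.78833]
t = (-0.15417, +0.15653, +1.32684) m
tr R = 2.567710; θ = arccos((tr R − 1)/2) = 0.669946 rad = 38.385°
axis k = ((R−Rᵀ)₃₂, (R−Rᵀ)₁₃, (R−Rᵀ)₂₁) / (2 sinθ) = (+0.969278, -0.199519, -0.143851)
rvec = θ·k = (+0.649364, -0.133667, -0.096372)

rvec=(0.6494, -0.1337, -0.0964) tvec=(-0.1542, 0.1565, 1.3268)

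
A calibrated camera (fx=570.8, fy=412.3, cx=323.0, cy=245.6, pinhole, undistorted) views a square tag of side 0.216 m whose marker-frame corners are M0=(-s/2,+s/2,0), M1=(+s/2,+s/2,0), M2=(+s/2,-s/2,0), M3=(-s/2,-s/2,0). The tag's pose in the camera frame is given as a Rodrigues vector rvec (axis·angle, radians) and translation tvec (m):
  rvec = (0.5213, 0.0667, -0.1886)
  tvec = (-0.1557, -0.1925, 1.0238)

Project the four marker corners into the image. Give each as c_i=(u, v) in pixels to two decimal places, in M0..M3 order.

c0=(196.92, 214.10) c1=(307.64, 199.83) c2=(280.76, 115.84) c3=(158.82, 133.69)

Intrinsics K: fx=570.8, fy=412.3, cx=323.0, cy=245.6
Marker side s = 0.216 m; corners in marker frame (Z=0):
  M0 = (-0.1080, +0.1080, 0)
  M1 = (+0.1080, +0.1080, 0)
  M2 = (+0.1080, -0.1080, 0)
  M3 = (-0.1080, -0.1080, 0)
rvec = (0.5213, 0.0667, -0.1886), |rvec| = θ = 0.55837 rad = 31.992°
Rodrigues: sinθ=0.52980, 1−cosθ=0.15188; R = I + sinθ·[k]× + (1−cosθ)·[k]×²:
    [+0.98051 +0.19589 +0.01539]
    [-0.16201 +0.85029 -0.50076]
    [-0.11118 +0.48850 +0.86545]
t = (-0.1557, -0.1925, 1.0238) m
M0: Pc = R·M0+t = (-0.24044, -0.08317, +1.08857); u = 570.8·(-0.24044)/1.08857 + 323.0 = 196.9238, v = 412.3·(-0.08317)/1.08857 + 245.6 = 214.0984
M1: Pc = R·M1+t = (-0.02865, -0.11817, +1.06455); u = 570.8·(-0.02865)/1.06455 + 323.0 = 307.6385, v = 412.3·(-0.11817)/1.06455 + 245.6 = 199.8343
M2: Pc = R·M2+t = (-0.07096, -0.30183, +0.95903); u = 570.8·(-0.07096)/0.95903 + 323.0 = 280.7649, v = 412.3·(-0.30183)/0.95903 + 245.6 = 115.8403
M3: Pc = R·M3+t = (-0.28275, -0.26683, +0.98305); u = 570.8·(-0.28275)/0.98305 + 323.0 = 158.8230, v = 412.3·(-0.26683)/0.98305 + 245.6 = 133.6874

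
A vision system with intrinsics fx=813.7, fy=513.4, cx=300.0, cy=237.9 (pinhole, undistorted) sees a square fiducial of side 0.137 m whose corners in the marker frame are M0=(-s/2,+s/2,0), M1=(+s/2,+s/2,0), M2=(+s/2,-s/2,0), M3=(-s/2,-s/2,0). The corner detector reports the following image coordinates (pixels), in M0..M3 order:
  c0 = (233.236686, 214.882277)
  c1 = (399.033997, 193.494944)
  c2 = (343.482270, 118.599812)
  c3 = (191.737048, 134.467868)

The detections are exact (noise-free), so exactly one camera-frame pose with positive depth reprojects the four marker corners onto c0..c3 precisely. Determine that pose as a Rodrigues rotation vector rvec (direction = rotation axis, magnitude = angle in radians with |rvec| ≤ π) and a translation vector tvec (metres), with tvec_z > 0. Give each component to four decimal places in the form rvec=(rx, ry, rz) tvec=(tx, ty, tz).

Intrinsics K: fx=813.7, fy=513.4, cx=300.0, cy=237.9
Marker side s = 0.137 m; corners in marker frame (Z=0):
  M0 = (-0.0685, +0.0685, 0)
  M1 = (+0.0685, +0.0685, 0)
  M2 = (+0.0685, -0.0685, 0)
  M3 = (-0.0685, -0.0685, 0)
Detected image corners:
  c0 = (233.236686, 214.882277) px
  c1 = (399.033997, 193.494944) px
  c2 = (343.482270, 118.599812) px
  c3 = (191.737048, 134.467868) px
Planar DLT: solve 8×8 A·h = b for H (H[2,2]=1):
  H  [+1255.21794 +136.59796 +292.46993]
  H  [-78.88116 +442.39651 +163.15120]
  H  [+0.33897 -0.74963 +1.00000]
B = K⁻¹H; ‖b₁‖=1.490344, ‖b₂‖=1.490344; λ = 2/(‖b₁‖+‖b₂‖) = 0.670986, sign → tz>0 ⇒ λ=+0.670986
r₁ = λ·B[:,0] = (+0.95121,-0.20849,+0.22745); r₂ = λ·B[:,1] = (+0.29808,+0.81126,-0.50299)
r₃ = r₁×r₂ = (-0.07965,+0.54625,+0.83383); SVD([r₁ r₂ r₃]) → R = UVᵀ:
  R  [+0.95121 +0.29808 -0.07965]
  R  [-0.20849 +0.81126 +0.54625]
  R  [+0.22745 -0.50299 +0.83383]
t = (-0.00621, -0.09769, +0.67099) m
tr R = 2.596303; θ = arccos((tr R − 1)/2) = 0.646576 rad = 37.046°
axis k = ((R−Rᵀ)₃₂, (R−Rᵀ)₁₃, (R−Rᵀ)₂₁) / (2 sinθ) = (-0.870796, -0.254872, -0.420423)
rvec = θ·k = (-0.563035, -0.164794, -0.271835)

rvec=(-0.5630, -0.1648, -0.2718) tvec=(-0.0062, -0.0977, 0.6710)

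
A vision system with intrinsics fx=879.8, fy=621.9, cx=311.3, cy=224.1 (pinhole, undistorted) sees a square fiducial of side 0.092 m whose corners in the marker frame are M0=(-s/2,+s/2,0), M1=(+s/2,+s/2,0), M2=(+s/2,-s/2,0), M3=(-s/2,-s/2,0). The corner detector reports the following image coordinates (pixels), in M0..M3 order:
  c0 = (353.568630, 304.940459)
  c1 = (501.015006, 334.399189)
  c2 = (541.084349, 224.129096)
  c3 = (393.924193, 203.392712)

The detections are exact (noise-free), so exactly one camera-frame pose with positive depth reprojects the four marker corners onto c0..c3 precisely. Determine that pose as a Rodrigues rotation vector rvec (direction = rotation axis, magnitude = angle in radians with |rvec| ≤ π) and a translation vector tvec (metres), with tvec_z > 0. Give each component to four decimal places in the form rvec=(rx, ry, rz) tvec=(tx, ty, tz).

Intrinsics K: fx=879.8, fy=621.9, cx=311.3, cy=224.1
Marker side s = 0.092 m; corners in marker frame (Z=0):
  M0 = (-0.0460, +0.0460, 0)
  M1 = (+0.0460, +0.0460, 0)
  M2 = (+0.0460, -0.0460, 0)
  M3 = (-0.0460, -0.0460, 0)
Detected image corners:
  c0 = (353.568630, 304.940459) px
  c1 = (501.015006, 334.399189) px
  c2 = (541.084349, 224.129096) px
  c3 = (393.924193, 203.392712) px
Planar DLT: solve 8×8 A·h = b for H (H[2,2]=1):
  H  [+1227.03855 -548.71752 +444.79602]
  H  [+49.25710 +1082.85103 +265.62530]
  H  [-0.83609 -0.24937 +1.00000]
B = K⁻¹H; ‖b₁‖=1.923969, ‖b₂‖=1.923969; λ = 2/(‖b₁‖+‖b₂‖) = 0.519759, sign → tz>0 ⇒ λ=+0.519759
r₁ = λ·B[:,0] = (+0.87866,+0.19776,-0.43457); r₂ = λ·B[:,1] = (-0.27831,+0.95171,-0.12961)
r₃ = r₁×r₂ = (+0.38795,+0.23483,+0.89127); SVD([r₁ r₂ r₃]) → R = UVᵀ:
  R  [+0.87866 -0.27831 +0.38795]
  R  [+0.19776 +0.95171 +0.23483]
  R  [-0.43457 -0.12961 +0.89127]
t = (+0.07887, +0.03471, +0.51976) m
tr R = 2.721632; θ = arccos((tr R − 1)/2) = 0.533925 rad = 30.592°
axis k = ((R−Rᵀ)₃₂, (R−Rᵀ)₁₃, (R−Rᵀ)₂₁) / (2 sinθ) = (-0.358050, +0.808104, +0.467727)
rvec = θ·k = (-0.191172, +0.431467, +0.249731)

rvec=(-0.1912, 0.4315, 0.2497) tvec=(0.0789, 0.0347, 0.5198)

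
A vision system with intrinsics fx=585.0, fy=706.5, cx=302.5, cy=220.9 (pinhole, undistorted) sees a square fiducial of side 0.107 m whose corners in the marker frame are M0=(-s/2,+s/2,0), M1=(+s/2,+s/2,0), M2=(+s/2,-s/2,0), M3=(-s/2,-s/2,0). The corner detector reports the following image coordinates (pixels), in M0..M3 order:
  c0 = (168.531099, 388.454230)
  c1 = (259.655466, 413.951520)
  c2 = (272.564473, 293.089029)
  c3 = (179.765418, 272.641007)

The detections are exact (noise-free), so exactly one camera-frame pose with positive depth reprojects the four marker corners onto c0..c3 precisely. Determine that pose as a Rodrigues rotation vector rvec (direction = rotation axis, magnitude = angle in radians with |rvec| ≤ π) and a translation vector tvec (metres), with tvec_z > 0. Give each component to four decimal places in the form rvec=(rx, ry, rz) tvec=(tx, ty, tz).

rvec=(0.0538, 0.2708, 0.1397) tvec=(-0.0890, 0.1071, 0.6242)

Intrinsics K: fx=585.0, fy=706.5, cx=302.5, cy=220.9
Marker side s = 0.107 m; corners in marker frame (Z=0):
  M0 = (-0.0535, +0.0535, 0)
  M1 = (+0.0535, +0.0535, 0)
  M2 = (+0.0535, -0.0535, 0)
  M3 = (-0.0535, -0.0535, 0)
Detected image corners:
  c0 = (168.531099, 388.454230) px
  c1 = (259.655466, 413.951520) px
  c2 = (272.564473, 293.089029) px
  c3 = (179.765418, 272.641007) px
Planar DLT: solve 8×8 A·h = b for H (H[2,2]=1):
  H  [+766.71568 -87.34589 +219.05616]
  H  [+70.81994 +1144.73607 +342.13897]
  H  [-0.42108 +0.11492 +1.00000]
B = K⁻¹H; ‖b₁‖=1.602178, ‖b₂‖=1.602178; λ = 2/(‖b₁‖+‖b₂‖) = 0.624151, sign → tz>0 ⇒ λ=+0.624151
r₁ = λ·B[:,0] = (+0.95393,+0.14474,-0.26282); r₂ = λ·B[:,1] = (-0.13028,+0.98888,+0.07173)
r₃ = r₁×r₂ = (+0.27027,-0.03418,+0.96218); SVD([r₁ r₂ r₃]) → R = UVᵀ:
  R  [+0.95393 -0.13028 +0.27027]
  R  [+0.14474 +0.98888 -0.03418]
  R  [-0.26282 +0.07173 +0.96218]
t = (-0.08903, +0.10711, +0.62415) m
tr R = 2.904983; θ = arccos((tr R − 1)/2) = 0.309481 rad = 17.732°
axis k = ((R−Rᵀ)₃₂, (R−Rᵀ)₁₃, (R−Rᵀ)₂₁) / (2 sinθ) = (+0.173870, +0.875168, +0.451497)
rvec = θ·k = (+0.053810, +0.270848, +0.139730)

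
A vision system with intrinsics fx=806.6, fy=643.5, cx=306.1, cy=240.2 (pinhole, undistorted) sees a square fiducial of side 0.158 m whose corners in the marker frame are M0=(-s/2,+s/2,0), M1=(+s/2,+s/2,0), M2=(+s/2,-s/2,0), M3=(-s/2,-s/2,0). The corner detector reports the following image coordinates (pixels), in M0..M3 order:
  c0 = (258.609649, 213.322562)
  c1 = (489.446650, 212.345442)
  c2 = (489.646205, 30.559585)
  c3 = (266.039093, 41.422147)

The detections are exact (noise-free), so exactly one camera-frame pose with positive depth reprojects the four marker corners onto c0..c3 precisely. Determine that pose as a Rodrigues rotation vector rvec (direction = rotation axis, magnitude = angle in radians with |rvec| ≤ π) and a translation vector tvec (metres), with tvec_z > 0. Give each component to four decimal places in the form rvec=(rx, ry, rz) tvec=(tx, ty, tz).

rvec=(-0.1187, 0.2027, 0.0154) tvec=(0.0462, -0.1018, 0.5593)

Intrinsics K: fx=806.6, fy=643.5, cx=306.1, cy=240.2
Marker side s = 0.158 m; corners in marker frame (Z=0):
  M0 = (-0.0790, +0.0790, 0)
  M1 = (+0.0790, +0.0790, 0)
  M2 = (+0.0790, -0.0790, 0)
  M3 = (-0.0790, -0.0790, 0)
Detected image corners:
  c0 = (258.609649, 213.322562) px
  c1 = (489.446650, 212.345442) px
  c2 = (489.646205, 30.559585) px
  c3 = (266.039093, 41.422147) px
Planar DLT: solve 8×8 A·h = b for H (H[2,2]=1):
  H  [+1302.12503 -102.77827 +372.72893]
  H  [-82.86034 +1092.56079 +123.04776]
  H  [-0.36074 -0.20744 +1.00000]
B = K⁻¹H; ‖b₁‖=1.788014, ‖b₂‖=1.788014; λ = 2/(‖b₁‖+‖b₂‖) = 0.559280, sign → tz>0 ⇒ λ=+0.559280
r₁ = λ·B[:,0] = (+0.97943,+0.00329,-0.20175); r₂ = λ·B[:,1] = (-0.02724,+0.99287,-0.11602)
r₃ = r₁×r₂ = (+0.19993,+0.11913,+0.97254); SVD([r₁ r₂ r₃]) → R = UVᵀ:
  R  [+0.97943 -0.02724 +0.19993]
  R  [+0.00329 +0.99287 +0.11913]
  R  [-0.20175 -0.11602 +0.97254]
t = (+0.04620, -0.10182, +0.55928) m
tr R = 2.944845; θ = arccos((tr R − 1)/2) = 0.235393 rad = 13.487°
axis k = ((R−Rᵀ)₃₂, (R−Rᵀ)₁₃, (R−Rᵀ)₂₁) / (2 sinθ) = (-0.504109, +0.861156, +0.065451)
rvec = θ·k = (-0.118664, +0.202711, +0.015407)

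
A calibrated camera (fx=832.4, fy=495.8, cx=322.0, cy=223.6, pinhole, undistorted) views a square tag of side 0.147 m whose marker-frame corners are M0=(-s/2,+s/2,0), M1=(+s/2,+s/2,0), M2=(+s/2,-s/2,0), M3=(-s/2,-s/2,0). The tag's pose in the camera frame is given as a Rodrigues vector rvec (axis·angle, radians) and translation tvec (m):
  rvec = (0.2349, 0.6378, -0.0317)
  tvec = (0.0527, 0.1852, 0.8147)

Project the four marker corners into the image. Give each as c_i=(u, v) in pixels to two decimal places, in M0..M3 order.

c0=(323.02, 367.52) c1=(448.22, 387.44) c2=(436.90, 300.23) c3=(308.34, 288.61)

Intrinsics K: fx=832.4, fy=495.8, cx=322.0, cy=223.6
Marker side s = 0.147 m; corners in marker frame (Z=0):
  M0 = (-0.0735, +0.0735, 0)
  M1 = (+0.0735, +0.0735, 0)
  M2 = (+0.0735, -0.0735, 0)
  M3 = (-0.0735, -0.0735, 0)
rvec = (0.2349, 0.6378, -0.0317), |rvec| = θ = 0.68042 rad = 38.985°
Rodrigues: sinθ=0.62912, 1−cosθ=0.22269; R = I + sinθ·[k]× + (1−cosθ)·[k]×²:
    [+0.80385 +0.10137 +0.58613]
    [+0.04275 +0.97298 -0.22691]
    [-0.59329 +0.20746 +0.77779]
t = (0.0527, 0.1852, 0.8147) m
M0: Pc = R·M0+t = (+0.00107, +0.25357, +0.87356); u = 832.4·(+0.00107)/0.87356 + 322.0 = 323.0177, v = 495.8·(+0.25357)/0.87356 + 223.6 = 367.5183
M1: Pc = R·M1+t = (+0.11923, +0.25986, +0.78634); u = 832.4·(+0.11923)/0.78634 + 322.0 = 448.2178, v = 495.8·(+0.25986)/0.78634 + 223.6 = 387.4431
M2: Pc = R·M2+t = (+0.10433, +0.11683, +0.75584); u = 832.4·(+0.10433)/0.75584 + 322.0 = 436.8992, v = 495.8·(+0.11683)/0.75584 + 223.6 = 300.2344
M3: Pc = R·M3+t = (-0.01383, +0.11054, +0.84306); u = 832.4·(-0.01383)/0.84306 + 322.0 = 308.3410, v = 495.8·(+0.11054)/0.84306 + 223.6 = 288.6105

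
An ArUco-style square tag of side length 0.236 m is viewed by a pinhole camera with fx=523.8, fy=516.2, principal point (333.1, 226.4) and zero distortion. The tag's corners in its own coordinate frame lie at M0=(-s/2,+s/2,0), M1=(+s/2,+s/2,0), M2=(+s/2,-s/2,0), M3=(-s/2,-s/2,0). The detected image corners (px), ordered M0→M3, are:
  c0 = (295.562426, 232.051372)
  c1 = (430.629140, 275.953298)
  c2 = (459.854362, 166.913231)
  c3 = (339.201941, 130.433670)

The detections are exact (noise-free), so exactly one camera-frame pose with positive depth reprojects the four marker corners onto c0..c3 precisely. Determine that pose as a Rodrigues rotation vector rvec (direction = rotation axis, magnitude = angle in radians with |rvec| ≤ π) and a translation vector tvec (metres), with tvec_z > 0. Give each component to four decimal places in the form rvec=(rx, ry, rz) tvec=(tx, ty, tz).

Intrinsics K: fx=523.8, fy=516.2, cx=333.1, cy=226.4
Marker side s = 0.236 m; corners in marker frame (Z=0):
  M0 = (-0.1180, +0.1180, 0)
  M1 = (+0.1180, +0.1180, 0)
  M2 = (+0.1180, -0.1180, 0)
  M3 = (-0.1180, -0.1180, 0)
Detected image corners:
  c0 = (295.562426, 232.051372) px
  c1 = (430.629140, 275.953298) px
  c2 = (459.854362, 166.913231) px
  c3 = (339.201941, 130.433670) px
Planar DLT: solve 8×8 A·h = b for H (H[2,2]=1):
  H  [+499.94391 -348.30123 +381.61159]
  H  [+148.23481 +343.91780 +197.93477]
  H  [-0.10491 -0.50759 +1.00000]
B = K⁻¹H; ‖b₁‖=1.079264, ‖b₂‖=1.079264; λ = 2/(‖b₁‖+‖b₂‖) = 0.926557, sign → tz>0 ⇒ λ=+0.926557
r₁ = λ·B[:,0] = (+0.94618,+0.30871,-0.09721); r₂ = λ·B[:,1] = (-0.31703,+0.82359,-0.47031)
r₃ = r₁×r₂ = (-0.06513,+0.47581,+0.87713); SVD([r₁ r₂ r₃]) → R = UVᵀ:
  R  [+0.94618 -0.31703 -0.06513]
  R  [+0.30871 +0.82359 +0.47581]
  R  [-0.09721 -0.47031 +0.87713]
t = (+0.08581, -0.05109, +0.92656) m
tr R = 2.646898; θ = arccos((tr R − 1)/2) = 0.603333 rad = 34.568°
axis k = ((R−Rᵀ)₃₂, (R−Rᵀ)₁₃, (R−Rᵀ)₂₁) / (2 sinθ) = (-0.833748, +0.028270, +0.551422)
rvec = θ·k = (-0.503027, +0.017056, +0.332691)

rvec=(-0.5030, 0.0171, 0.3327) tvec=(0.0858, -0.0511, 0.9266)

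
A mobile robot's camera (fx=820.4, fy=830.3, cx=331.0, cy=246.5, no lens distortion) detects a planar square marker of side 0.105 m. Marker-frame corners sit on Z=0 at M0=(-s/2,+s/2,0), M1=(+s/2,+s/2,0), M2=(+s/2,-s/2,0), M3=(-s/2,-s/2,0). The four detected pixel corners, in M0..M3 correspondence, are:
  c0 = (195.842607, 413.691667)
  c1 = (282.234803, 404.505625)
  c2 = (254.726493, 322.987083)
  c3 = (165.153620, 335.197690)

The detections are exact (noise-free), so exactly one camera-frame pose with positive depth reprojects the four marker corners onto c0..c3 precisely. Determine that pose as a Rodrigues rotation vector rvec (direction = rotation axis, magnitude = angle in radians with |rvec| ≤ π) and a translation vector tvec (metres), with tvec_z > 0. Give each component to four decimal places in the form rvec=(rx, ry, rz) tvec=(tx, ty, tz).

rvec=(0.4441, 0.2357, -0.2109) tvec=(-0.1169, 0.1336, 0.8974)

Intrinsics K: fx=820.4, fy=830.3, cx=331.0, cy=246.5
Marker side s = 0.105 m; corners in marker frame (Z=0):
  M0 = (-0.0525, +0.0525, 0)
  M1 = (+0.0525, +0.0525, 0)
  M2 = (+0.0525, -0.0525, 0)
  M3 = (-0.0525, -0.0525, 0)
Detected image corners:
  c0 = (195.842607, 413.691667) px
  c1 = (282.234803, 404.505625) px
  c2 = (254.726493, 322.987083) px
  c3 = (165.153620, 335.197690) px
Planar DLT: solve 8×8 A·h = b for H (H[2,2]=1):
  H  [+770.07173 +376.98606 +224.13385]
  H  [-212.54087 +925.52281 +370.11191]
  H  [-0.30070 +0.44375 +1.00000]
B = K⁻¹H; ‖b₁‖=1.114343, ‖b₂‖=1.114343; λ = 2/(‖b₁‖+‖b₂‖) = 0.897389, sign → tz>0 ⇒ λ=+0.897389
r₁ = λ·B[:,0] = (+0.95121,-0.14960,-0.26985); r₂ = λ·B[:,1] = (+0.25170,+0.88208,+0.39822)
r₃ = r₁×r₂ = (+0.17845,-0.44671,+0.87670); SVD([r₁ r₂ r₃]) → R = UVᵀ:
  R  [+0.95121 +0.25170 +0.17845]
  R  [-0.14960 +0.88208 -0.44671]
  R  [-0.26985 +0.39822 +0.87670]
t = (-0.11689, +0.13360, +0.89739) m
tr R = 2.709997; θ = arccos((tr R − 1)/2) = 0.545248 rad = 31.240°
axis k = ((R−Rᵀ)₃₂, (R−Rᵀ)₁₃, (R−Rᵀ)₂₁) / (2 sinθ) = (+0.814571, +0.432196, -0.386886)
rvec = θ·k = (+0.444144, +0.235654, -0.210949)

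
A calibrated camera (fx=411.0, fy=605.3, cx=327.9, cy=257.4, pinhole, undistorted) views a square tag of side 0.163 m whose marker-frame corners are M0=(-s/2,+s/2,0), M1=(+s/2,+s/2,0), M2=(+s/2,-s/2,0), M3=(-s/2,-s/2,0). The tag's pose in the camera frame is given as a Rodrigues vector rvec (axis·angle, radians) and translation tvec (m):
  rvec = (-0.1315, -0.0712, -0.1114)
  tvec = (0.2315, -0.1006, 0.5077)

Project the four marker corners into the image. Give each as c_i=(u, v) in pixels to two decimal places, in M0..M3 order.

c0=(461.93, 243.02) c1=(590.38, 222.61) c2=(565.29, 38.62) c3=(441.40, 53.63)

Intrinsics K: fx=411.0, fy=605.3, cx=327.9, cy=257.4
Marker side s = 0.163 m; corners in marker frame (Z=0):
  M0 = (-0.0815, +0.0815, 0)
  M1 = (+0.0815, +0.0815, 0)
  M2 = (+0.0815, -0.0815, 0)
  M3 = (-0.0815, -0.0815, 0)
rvec = (-0.1315, -0.0712, -0.1114), |rvec| = θ = 0.18647 rad = 10.684°
Rodrigues: sinθ=0.18539, 1−cosθ=0.01734; R = I + sinθ·[k]× + (1−cosθ)·[k]×²:
    [+0.99129 +0.11542 -0.06348]
    [-0.10609 +0.98519 +0.13469]
    [+0.07809 -0.12678 +0.98885]
t = (0.2315, -0.1006, 0.5077) m
M0: Pc = R·M0+t = (+0.16012, -0.01166, +0.49100); u = 411.0·(+0.16012)/0.49100 + 327.9 = 461.9282, v = 605.3·(-0.01166)/0.49100 + 257.4 = 243.0249
M1: Pc = R·M1+t = (+0.32170, -0.02895, +0.50373); u = 411.0·(+0.32170)/0.50373 + 327.9 = 590.3759, v = 605.3·(-0.02895)/0.50373 + 257.4 = 222.6091
M2: Pc = R·M2+t = (+0.30288, -0.18954, +0.52440); u = 411.0·(+0.30288)/0.52440 + 327.9 = 565.2864, v = 605.3·(-0.18954)/0.52440 + 257.4 = 38.6191
M3: Pc = R·M3+t = (+0.14130, -0.17225, +0.51167); u = 411.0·(+0.14130)/0.51167 + 327.9 = 441.4024, v = 605.3·(-0.17225)/0.51167 + 257.4 = 53.6331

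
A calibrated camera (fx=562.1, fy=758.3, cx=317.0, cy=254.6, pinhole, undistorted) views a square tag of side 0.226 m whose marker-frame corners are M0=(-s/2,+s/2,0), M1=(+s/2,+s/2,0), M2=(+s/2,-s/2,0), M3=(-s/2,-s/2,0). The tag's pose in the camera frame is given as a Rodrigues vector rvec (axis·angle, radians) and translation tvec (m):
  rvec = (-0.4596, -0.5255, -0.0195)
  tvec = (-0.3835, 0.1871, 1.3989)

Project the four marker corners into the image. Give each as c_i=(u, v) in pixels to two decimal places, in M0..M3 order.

c0=(114.80, 416.94) c1=(208.97, 416.14) c2=(204.44, 303.42) c3=(116.31, 295.22)

Intrinsics K: fx=562.1, fy=758.3, cx=317.0, cy=254.6
Marker side s = 0.226 m; corners in marker frame (Z=0):
  M0 = (-0.1130, +0.1130, 0)
  M1 = (+0.1130, +0.1130, 0)
  M2 = (+0.1130, -0.1130, 0)
  M3 = (-0.1130, -0.1130, 0)
rvec = (-0.4596, -0.5255, -0.0195), |rvec| = θ = 0.69840 rad = 40.015°
Rodrigues: sinθ=0.64299, 1−cosθ=0.23413; R = I + sinθ·[k]× + (1−cosθ)·[k]×²:
    [+0.86726 +0.13388 -0.47951]
    [+0.09798 +0.89843 +0.42806]
    [+0.48811 -0.41822 +0.76605]
t = (-0.3835, 0.1871, 1.3989) m
M0: Pc = R·M0+t = (-0.46637, +0.27755, +1.29648); u = 562.1·(-0.46637)/1.29648 + 317.0 = 114.8011, v = 758.3·(+0.27755)/1.29648 + 254.6 = 416.9364
M1: Pc = R·M1+t = (-0.27037, +0.29969, +1.40680); u = 562.1·(-0.27037)/1.40680 + 317.0 = 208.9709, v = 758.3·(+0.29969)/1.40680 + 254.6 = 416.1425
M2: Pc = R·M2+t = (-0.30063, +0.09665, +1.50132); u = 562.1·(-0.30063)/1.50132 + 317.0 = 204.4434, v = 758.3·(+0.09665)/1.50132 + 254.6 = 303.4167
M3: Pc = R·M3+t = (-0.49663, +0.07451, +1.39100); u = 562.1·(-0.49663)/1.39100 + 317.0 = 116.3134, v = 758.3·(+0.07451)/1.39100 + 254.6 = 295.2170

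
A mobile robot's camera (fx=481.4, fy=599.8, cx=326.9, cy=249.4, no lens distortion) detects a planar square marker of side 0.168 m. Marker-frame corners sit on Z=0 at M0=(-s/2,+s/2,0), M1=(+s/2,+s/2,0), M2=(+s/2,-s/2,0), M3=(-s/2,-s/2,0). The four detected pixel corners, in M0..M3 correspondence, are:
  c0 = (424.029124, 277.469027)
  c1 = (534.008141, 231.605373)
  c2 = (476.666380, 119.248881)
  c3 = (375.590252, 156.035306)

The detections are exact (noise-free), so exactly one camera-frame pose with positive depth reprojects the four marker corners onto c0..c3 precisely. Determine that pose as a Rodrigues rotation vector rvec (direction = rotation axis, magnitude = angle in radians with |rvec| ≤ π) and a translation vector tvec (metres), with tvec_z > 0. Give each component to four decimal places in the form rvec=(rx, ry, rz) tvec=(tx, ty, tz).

Intrinsics K: fx=481.4, fy=599.8, cx=326.9, cy=249.4
Marker side s = 0.168 m; corners in marker frame (Z=0):
  M0 = (-0.0840, +0.0840, 0)
  M1 = (+0.0840, +0.0840, 0)
  M2 = (+0.0840, -0.0840, 0)
  M3 = (-0.0840, -0.0840, 0)
Detected image corners:
  c0 = (424.029124, 277.469027) px
  c1 = (534.008141, 231.605373) px
  c2 = (476.666380, 119.248881) px
  c3 = (375.590252, 156.035306) px
Planar DLT: solve 8×8 A·h = b for H (H[2,2]=1):
  H  [+736.20245 +33.23411 +452.26056]
  H  [-197.14573 +573.01608 +192.60933]
  H  [+0.24184 -0.62338 +1.00000]
B = K⁻¹H; ‖b₁‖=1.451260, ‖b₂‖=1.451260; λ = 2/(‖b₁‖+‖b₂‖) = 0.689056, sign → tz>0 ⇒ λ=+0.689056
r₁ = λ·B[:,0] = (+0.94061,-0.29577,+0.16664); r₂ = λ·B[:,1] = (+0.33926,+0.83689,-0.42955)
r₃ = r₁×r₂ = (-0.01241,+0.46057,+0.88754); SVD([r₁ r₂ r₃]) → R = UVᵀ:
  R  [+0.94061 +0.33926 -0.01241]
  R  [-0.29577 +0.83689 +0.46057]
  R  [+0.16664 -0.42955 +0.88754]
t = (+0.17944, -0.06524, +0.68906) m
tr R = 2.665042; θ = arccos((tr R − 1)/2) = 0.587154 rad = 33.641°
axis k = ((R−Rᵀ)₃₂, (R−Rᵀ)₁₃, (R−Rᵀ)₂₁) / (2 sinθ) = (-0.803365, -0.161601, -0.573140)
rvec = θ·k = (-0.471699, -0.094885, -0.336521)

rvec=(-0.4717, -0.0949, -0.3365) tvec=(0.1794, -0.0652, 0.6891)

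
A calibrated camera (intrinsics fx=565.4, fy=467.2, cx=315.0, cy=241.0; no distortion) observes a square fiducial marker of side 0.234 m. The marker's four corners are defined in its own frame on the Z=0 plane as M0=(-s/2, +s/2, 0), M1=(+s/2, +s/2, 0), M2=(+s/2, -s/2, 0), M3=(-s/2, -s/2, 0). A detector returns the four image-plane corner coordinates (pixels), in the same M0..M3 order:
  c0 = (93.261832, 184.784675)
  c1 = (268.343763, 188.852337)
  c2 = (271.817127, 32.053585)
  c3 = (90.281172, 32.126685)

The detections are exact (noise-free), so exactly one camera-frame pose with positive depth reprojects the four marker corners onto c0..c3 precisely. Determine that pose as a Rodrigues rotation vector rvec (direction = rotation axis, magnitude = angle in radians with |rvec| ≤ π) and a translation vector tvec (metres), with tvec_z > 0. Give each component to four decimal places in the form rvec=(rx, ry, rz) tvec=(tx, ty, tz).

Intrinsics K: fx=565.4, fy=467.2, cx=315.0, cy=241.0
Marker side s = 0.234 m; corners in marker frame (Z=0):
  M0 = (-0.1170, +0.1170, 0)
  M1 = (+0.1170, +0.1170, 0)
  M2 = (+0.1170, -0.1170, 0)
  M3 = (-0.1170, -0.1170, 0)
Detected image corners:
  c0 = (93.261832, 184.784675) px
  c1 = (268.343763, 188.852337) px
  c2 = (271.817127, 32.053585) px
  c3 = (90.281172, 32.126685) px
Planar DLT: solve 8×8 A·h = b for H (H[2,2]=1):
  H  [+740.70217 +27.09198 +179.70999]
  H  [-4.04075 +678.02499 +110.83940]
  H  [-0.11636 +0.15452 +1.00000]
B = K⁻¹H; ‖b₁‖=1.380748, ‖b₂‖=1.380748; λ = 2/(‖b₁‖+‖b₂‖) = 0.724245, sign → tz>0 ⇒ λ=+0.724245
r₁ = λ·B[:,0] = (+0.99575,+0.03721,-0.08427); r₂ = λ·B[:,1] = (-0.02765,+0.99333,+0.11191)
r₃ = r₁×r₂ = (+0.08788,-0.10911,+0.99014); SVD([r₁ r₂ r₃]) → R = UVᵀ:
  R  [+0.99575 -0.02765 +0.08788]
  R  [+0.03721 +0.99333 -0.10911]
  R  [-0.08427 +0.11191 +0.99014]
t = (-0.17330, -0.20177, +0.72424) m
tr R = 2.979220; θ = arccos((tr R − 1)/2) = 0.144279 rad = 8.267°
axis k = ((R−Rᵀ)₃₂, (R−Rᵀ)₁₃, (R−Rᵀ)₂₁) / (2 sinθ) = (+0.768601, +0.598655, +0.225531)
rvec = θ·k = (+0.110893, +0.086374, +0.032539)

rvec=(0.1109, 0.0864, 0.0325) tvec=(-0.1733, -0.2018, 0.7242)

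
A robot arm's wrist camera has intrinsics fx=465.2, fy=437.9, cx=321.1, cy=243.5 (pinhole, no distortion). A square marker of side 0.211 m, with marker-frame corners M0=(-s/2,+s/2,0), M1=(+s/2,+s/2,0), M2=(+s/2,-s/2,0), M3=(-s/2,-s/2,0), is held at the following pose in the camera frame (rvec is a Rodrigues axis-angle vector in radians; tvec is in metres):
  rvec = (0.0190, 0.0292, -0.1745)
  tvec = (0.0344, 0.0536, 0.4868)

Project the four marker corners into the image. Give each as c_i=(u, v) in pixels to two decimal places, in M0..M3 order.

c0=(272.75, 400.01) c1=(471.21, 369.10) c2=(436.87, 181.19) c3=(237.46, 214.81)

Intrinsics K: fx=465.2, fy=437.9, cx=321.1, cy=243.5
Marker side s = 0.211 m; corners in marker frame (Z=0):
  M0 = (-0.1055, +0.1055, 0)
  M1 = (+0.1055, +0.1055, 0)
  M2 = (+0.1055, -0.1055, 0)
  M3 = (-0.1055, -0.1055, 0)
rvec = (0.0190, 0.0292, -0.1745), |rvec| = θ = 0.17794 rad = 10.195°
Rodrigues: sinθ=0.17701, 1−cosθ=0.01579; R = I + sinθ·[k]× + (1−cosθ)·[k]×²:
    [+0.98439 +0.17386 +0.02739]
    [-0.17330 +0.98463 -0.02144]
    [-0.03070 +0.01636 +0.99939]
t = (0.0344, 0.0536, 0.4868) m
M0: Pc = R·M0+t = (-0.05111, +0.17576, +0.49176); u = 465.2·(-0.05111)/0.49176 + 321.1 = 272.7498, v = 437.9·(+0.17576)/0.49176 + 243.5 = 400.0107
M1: Pc = R·M1+t = (+0.15660, +0.13920, +0.48529); u = 465.2·(+0.15660)/0.48529 + 321.1 = 471.2133, v = 437.9·(+0.13920)/0.48529 + 243.5 = 369.1033
M2: Pc = R·M2+t = (+0.11991, -0.06856, +0.48184); u = 465.2·(+0.11991)/0.48184 + 321.1 = 436.8713, v = 437.9·(-0.06856)/0.48184 + 243.5 = 181.1892
M3: Pc = R·M3+t = (-0.08780, -0.03200, +0.48831); u = 465.2·(-0.08780)/0.48831 + 321.1 = 237.4605, v = 437.9·(-0.03200)/0.48831 + 243.5 = 214.8077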